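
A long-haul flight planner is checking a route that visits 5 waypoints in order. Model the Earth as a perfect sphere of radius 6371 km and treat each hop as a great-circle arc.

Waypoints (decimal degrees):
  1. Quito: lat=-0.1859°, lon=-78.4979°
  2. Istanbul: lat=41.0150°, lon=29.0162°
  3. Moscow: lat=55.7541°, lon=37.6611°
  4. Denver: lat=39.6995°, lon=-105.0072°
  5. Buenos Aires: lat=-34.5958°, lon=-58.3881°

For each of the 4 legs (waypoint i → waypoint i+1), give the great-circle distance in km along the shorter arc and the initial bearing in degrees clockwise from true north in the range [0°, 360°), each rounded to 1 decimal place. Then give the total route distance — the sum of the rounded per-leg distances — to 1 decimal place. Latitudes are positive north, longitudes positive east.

Leg 1: dist=11480.9 km, bearing=47.7°
Leg 2: dist=1755.7 km, bearing=18.1°
Leg 3: dist=8830.2 km, bearing=331.7°
Leg 4: dist=9546.3 km, bearing=143.1°
Total: 31613.1 km

Leg 1: φ1=-0.0032446, φ2=0.7158468, Δφ=0.7190914, Δλ=1.8764750 rad; a=sin²(Δφ/2)+cosφ1·cosφ2·sin²(Δλ/2)=0.6145995229; c=2·atan2(√a, √(1-a))=1.802051071; dist=6371·c=11480.867 ≈ 11480.9 km; running total=11480.9 km
Leg 1 bearing: y=sinΔλ·cosφ2=0.71955963, x=cosφ1·sinφ2-sinφ1·cosφ2·cosΔλ=0.65551639; θ=atan2(y, x)=47.6666° ≈ 47.7°
Leg 2: φ1=0.7158468, φ2=0.9730926, Δφ=0.2572458, Δλ=0.1508820 rad; a=sin²(Δφ/2)+cosφ1·cosφ2·sin²(Δλ/2)=0.0188648579; c=2·atan2(√a, √(1-a))=0.275569910; dist=6371·c=1755.656 ≈ 1755.7 km; running total=13236.6 km
Leg 2 bearing: y=sinΔλ·cosφ2=0.08458640, x=cosφ1·sinφ2-sinφ1·cosφ2·cosΔλ=0.25861369; θ=atan2(y, x)=18.1117° ≈ 18.1°
Leg 3: φ1=0.9730926, φ2=0.6928870, Δφ=-0.2802056, Δλ=-2.4900316 rad; a=sin²(Δφ/2)+cosφ1·cosφ2·sin²(Δλ/2)=0.4081296880; c=2·atan2(√a, √(1-a))=1.386005807; dist=6371·c=8830.243 ≈ 8830.2 km; running total=22066.8 km
Leg 3 bearing: y=sinΔλ·cosφ2=-0.46658914, x=cosφ1·sinφ2-sinφ1·cosφ2·cosΔλ=0.86517857; θ=atan2(y, x)=-28.3379° <0 so +360° → 331.6621° ≈ 331.7°
Leg 4: φ1=0.6928870, φ2=-0.6038106, Δφ=-1.2966976, Δλ=0.8136568 rad; a=sin²(Δφ/2)+cosφ1·cosφ2·sin²(Δλ/2)=0.4638297225; c=2·atan2(√a, √(1-a))=1.498392528; dist=6371·c=9546.259 ≈ 9546.3 km; running total=31613.1 km
Leg 4 bearing: y=sinΔλ·cosφ2=0.59828879, x=cosφ1·sinφ2-sinφ1·cosφ2·cosΔλ=-0.79800838; θ=atan2(y, x)=143.1401° ≈ 143.1°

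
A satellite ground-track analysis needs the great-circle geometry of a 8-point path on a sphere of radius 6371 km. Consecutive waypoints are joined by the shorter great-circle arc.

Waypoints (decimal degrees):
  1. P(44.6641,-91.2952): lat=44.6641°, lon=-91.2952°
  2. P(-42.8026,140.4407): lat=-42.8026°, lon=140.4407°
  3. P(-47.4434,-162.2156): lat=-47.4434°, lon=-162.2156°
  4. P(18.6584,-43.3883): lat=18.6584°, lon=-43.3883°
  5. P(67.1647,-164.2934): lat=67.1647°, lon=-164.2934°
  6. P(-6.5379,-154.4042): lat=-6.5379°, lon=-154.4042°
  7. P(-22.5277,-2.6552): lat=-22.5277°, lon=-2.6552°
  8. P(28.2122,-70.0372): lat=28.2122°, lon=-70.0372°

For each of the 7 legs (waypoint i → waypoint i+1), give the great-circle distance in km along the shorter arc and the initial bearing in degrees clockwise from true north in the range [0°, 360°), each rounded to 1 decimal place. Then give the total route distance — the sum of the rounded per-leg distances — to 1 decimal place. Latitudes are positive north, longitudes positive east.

Leg 1: φ1=0.7795356, φ2=-0.7470463, Δφ=-1.5265819, Δλ=4.0445545 rad; a=sin²(Δφ/2)+cosφ1·cosφ2·sin²(Δλ/2)=0.9004012820; c=2·atan2(√a, √(1-a))=2.499430347; dist=6371·c=15923.871 ≈ 15923.9 km; running total=15923.9 km
Leg 1 bearing: y=sinΔλ·cosφ2=-0.57607447, x=cosφ1·sinφ2-sinφ1·cosφ2·cosΔλ=-0.16387024; θ=atan2(y, x)=-105.8789° <0 so +360° → 254.1211° ≈ 254.1°
Leg 2: φ1=-0.7470463, φ2=-0.8280435, Δφ=-0.0809972, Δλ=-5.2823489 rad; a=sin²(Δφ/2)+cosφ1·cosφ2·sin²(Δλ/2)=0.1158681197; c=2·atan2(√a, √(1-a))=0.694671916; dist=6371·c=4425.755 ≈ 4425.8 km; running total=20349.7 km
Leg 2 bearing: y=sinΔλ·cosφ2=0.56940757, x=cosφ1·sinφ2-sinφ1·cosφ2·cosΔλ=-0.29248216; θ=atan2(y, x)=117.1878° ≈ 117.2°
Leg 3: φ1=-0.8280435, φ2=0.3256505, Δφ=1.1536941, Δλ=2.0739276 rad; a=sin²(Δφ/2)+cosφ1·cosφ2·sin²(Δλ/2)=0.7723110629; c=2·atan2(√a, √(1-a))=2.146734818; dist=6371·c=13676.848 ≈ 13676.8 km; running total=34026.5 km
Leg 3 bearing: y=sinΔλ·cosφ2=0.83003289, x=cosφ1·sinφ2-sinφ1·cosφ2·cosΔλ=-0.12013384; θ=atan2(y, x)=98.2355° ≈ 98.2°
Leg 4: φ1=0.3256505, φ2=1.1722452, Δφ=0.8465946, Δλ=-2.1101921 rad; a=sin²(Δφ/2)+cosφ1·cosφ2·sin²(Δλ/2)=0.4469998387; c=2·atan2(√a, √(1-a))=1.464596489; dist=6371·c=9330.944 ≈ 9330.9 km; running total=43357.4 km
Leg 4 bearing: y=sinΔλ·cosφ2=-0.33298307, x=cosφ1·sinφ2-sinφ1·cosφ2·cosΔλ=0.93695582; θ=atan2(y, x)=-19.5646° <0 so +360° → 340.4354° ≈ 340.4°
Leg 5: φ1=1.1722452, φ2=-0.1141079, Δφ=-1.2863530, Δλ=0.1725991 rad; a=sin²(Δφ/2)+cosφ1·cosφ2·sin²(Δλ/2)=0.3625528004; c=2·atan2(√a, √(1-a))=1.292316458; dist=6371·c=8233.348 ≈ 8233.3 km; running total=51590.7 km
Leg 5 bearing: y=sinΔλ·cosφ2=0.17062652, x=cosφ1·sinφ2-sinφ1·cosφ2·cosΔλ=-0.94621333; θ=atan2(y, x)=169.7780° ≈ 169.8°
Leg 6: φ1=-0.1141079, φ2=-0.3931825, Δφ=-0.2790747, Δλ=2.6485197 rad; a=sin²(Δφ/2)+cosφ1·cosφ2·sin²(Δλ/2)=0.8823757038; c=2·atan2(√a, √(1-a))=2.441451751; dist=6371·c=15554.489 ≈ 15554.5 km; running total=67145.2 km
Leg 6 bearing: y=sinΔλ·cosφ2=0.43721693, x=cosφ1·sinφ2-sinφ1·cosφ2·cosΔλ=-0.47328283; θ=atan2(y, x)=137.2684° ≈ 137.3°
Leg 7: φ1=-0.3931825, φ2=0.4923958, Δφ=0.8855783, Δλ=-1.1760378 rad; a=sin²(Δφ/2)+cosφ1·cosφ2·sin²(Δλ/2)=0.4340411959; c=2·atan2(√a, √(1-a))=1.438493080; dist=6371·c=9164.639 ≈ 9164.6 km; running total=76309.8 km
Leg 7 bearing: y=sinΔλ·cosφ2=-0.81342901, x=cosφ1·sinφ2-sinφ1·cosφ2·cosΔλ=0.56650771; θ=atan2(y, x)=-55.1450° <0 so +360° → 304.8550° ≈ 304.9°

Leg 1: dist=15923.9 km, bearing=254.1°
Leg 2: dist=4425.8 km, bearing=117.2°
Leg 3: dist=13676.8 km, bearing=98.2°
Leg 4: dist=9330.9 km, bearing=340.4°
Leg 5: dist=8233.3 km, bearing=169.8°
Leg 6: dist=15554.5 km, bearing=137.3°
Leg 7: dist=9164.6 km, bearing=304.9°
Total: 76309.8 km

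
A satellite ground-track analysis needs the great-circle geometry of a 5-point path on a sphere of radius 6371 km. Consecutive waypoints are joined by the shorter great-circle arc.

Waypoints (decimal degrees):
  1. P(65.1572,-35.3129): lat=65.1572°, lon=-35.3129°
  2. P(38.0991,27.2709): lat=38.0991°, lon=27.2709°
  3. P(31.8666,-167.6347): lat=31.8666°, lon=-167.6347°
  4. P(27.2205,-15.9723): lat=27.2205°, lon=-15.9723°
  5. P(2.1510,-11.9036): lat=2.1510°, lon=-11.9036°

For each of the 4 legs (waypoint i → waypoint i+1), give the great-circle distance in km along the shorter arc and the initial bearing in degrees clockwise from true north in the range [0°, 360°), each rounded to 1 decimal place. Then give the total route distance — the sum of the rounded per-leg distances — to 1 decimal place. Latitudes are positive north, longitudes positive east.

Leg 1: φ1=1.1372077, φ2=0.6649547, Δφ=-0.4722529, Δλ=1.0922934 rad; a=sin²(Δφ/2)+cosφ1·cosφ2·sin²(Δλ/2)=0.1439197969; c=2·atan2(√a, √(1-a))=0.778225473; dist=6371·c=4958.074 ≈ 4958.1 km; running total=4958.1 km
Leg 1 bearing: y=sinΔλ·cosφ2=0.69855920, x=cosφ1·sinφ2-sinφ1·cosφ2·cosΔλ=-0.06958879; θ=atan2(y, x)=95.6889° ≈ 95.7°
Leg 2: φ1=0.6649547, φ2=0.5561771, Δφ=-0.1087776, Δλ=-3.4017445 rad; a=sin²(Δφ/2)+cosφ1·cosφ2·sin²(Δλ/2)=0.6600468740; c=2·atan2(√a, √(1-a))=1.896624767; dist=6371·c=12083.396 ≈ 12083.4 km; running total=17041.5 km
Leg 2 bearing: y=sinΔλ·cosφ2=0.21845785, x=cosφ1·sinφ2-sinφ1·cosφ2·cosΔλ=0.92185474; θ=atan2(y, x)=13.3318° ≈ 13.3°
Leg 3: φ1=0.5561771, φ2=0.4750873, Δφ=-0.0810897, Δλ=2.6470082 rad; a=sin²(Δφ/2)+cosφ1·cosφ2·sin²(Δλ/2)=0.7116164625; c=2·atan2(√a, √(1-a))=2.007806953; dist=6371·c=12791.738 ≈ 12791.7 km; running total=29833.2 km
Leg 3 bearing: y=sinΔλ·cosφ2=0.42209798, x=cosφ1·sinφ2-sinφ1·cosφ2·cosΔλ=0.80169021; θ=atan2(y, x)=27.7673° ≈ 27.8°
Leg 4: φ1=0.4750873, φ2=0.0375420, Δφ=-0.4375453, Δλ=0.0710122 rad; a=sin²(Δφ/2)+cosφ1·cosφ2·sin²(Δλ/2)=0.0482225643; c=2·atan2(√a, √(1-a))=0.442801438; dist=6371·c=2821.088 ≈ 2821.1 km; running total=32654.3 km
Leg 4 bearing: y=sinΔλ·cosφ2=0.07090255, x=cosφ1·sinφ2-sinφ1·cosφ2·cosΔλ=-0.42256529; θ=atan2(y, x)=170.4750° ≈ 170.5°

Leg 1: dist=4958.1 km, bearing=95.7°
Leg 2: dist=12083.4 km, bearing=13.3°
Leg 3: dist=12791.7 km, bearing=27.8°
Leg 4: dist=2821.1 km, bearing=170.5°
Total: 32654.3 km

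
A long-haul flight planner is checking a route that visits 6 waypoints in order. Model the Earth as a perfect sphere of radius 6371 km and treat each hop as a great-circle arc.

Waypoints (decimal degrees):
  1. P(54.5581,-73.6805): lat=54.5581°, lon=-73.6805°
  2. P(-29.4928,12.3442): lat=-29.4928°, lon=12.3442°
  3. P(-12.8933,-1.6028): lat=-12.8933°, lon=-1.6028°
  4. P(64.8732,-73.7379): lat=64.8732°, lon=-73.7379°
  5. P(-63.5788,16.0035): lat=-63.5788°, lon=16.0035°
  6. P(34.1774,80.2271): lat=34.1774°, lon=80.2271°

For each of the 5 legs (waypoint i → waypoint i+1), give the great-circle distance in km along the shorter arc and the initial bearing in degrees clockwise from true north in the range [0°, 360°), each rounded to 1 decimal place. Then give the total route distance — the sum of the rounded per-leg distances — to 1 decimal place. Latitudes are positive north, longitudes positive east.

Leg 1: φ1=0.9522185, φ2=-0.5147465, Δφ=-1.4669649, Δλ=1.5014143 rad; a=sin²(Δφ/2)+cosφ1·cosφ2·sin²(Δλ/2)=0.6830494126; c=2·atan2(√a, √(1-a))=1.945609657; dist=6371·c=12395.479 ≈ 12395.5 km; running total=12395.5 km
Leg 1 bearing: y=sinΔλ·cosφ2=0.86832337, x=cosφ1·sinφ2-sinφ1·cosφ2·cosΔλ=-0.33464336; θ=atan2(y, x)=111.0762° ≈ 111.1°
Leg 2: φ1=-0.5147465, φ2=-0.2250305, Δφ=0.2897159, Δλ=-0.2434211 rad; a=sin²(Δφ/2)+cosφ1·cosφ2·sin²(Δλ/2)=0.0333443273; c=2·atan2(√a, √(1-a))=0.367269262; dist=6371·c=2339.872 ≈ 2339.9 km; running total=14735.4 km
Leg 2 bearing: y=sinΔλ·cosφ2=-0.23494737, x=cosφ1·sinφ2-sinφ1·cosφ2·cosΔλ=0.27153207; θ=atan2(y, x)=-40.8685° <0 so +360° → 319.1315° ≈ 319.1°
Leg 3: φ1=-0.2250305, φ2=1.1322509, Δφ=1.3572815, Δλ=-1.2589950 rad; a=sin²(Δφ/2)+cosφ1·cosφ2·sin²(Δλ/2)=0.5375209957; c=2·atan2(√a, √(1-a))=1.645908928; dist=6371·c=10486.086 ≈ 10486.1 km; running total=25221.5 km
Leg 3 bearing: y=sinΔλ·cosφ2=-0.40414870, x=cosφ1·sinφ2-sinφ1·cosφ2·cosΔλ=0.91160985; θ=atan2(y, x)=-23.9094° <0 so +360° → 336.0906° ≈ 336.1°
Leg 4: φ1=1.1322509, φ2=-1.1096594, Δφ=-2.2419103, Δλ=1.5662829 rad; a=sin²(Δφ/2)+cosφ1·cosφ2·sin²(Δλ/2)=0.9049745127; c=2·atan2(√a, √(1-a))=2.514861524; dist=6371·c=16022.183 ≈ 16022.2 km; running total=41243.7 km
Leg 4 bearing: y=sinΔλ·cosφ2=0.44496204, x=cosφ1·sinφ2-sinφ1·cosφ2·cosΔλ=-0.38208816; θ=atan2(y, x)=130.6526° ≈ 130.7°
Leg 5: φ1=-1.1096594, φ2=0.5965082, Δφ=1.7061676, Δλ=1.1209133 rad; a=sin²(Δφ/2)+cosφ1·cosφ2·sin²(Δλ/2)=0.6714992208; c=2·atan2(√a, √(1-a))=1.920903458; dist=6371·c=12238.076 ≈ 12238.1 km; running total=53481.8 km
Leg 5 bearing: y=sinΔλ·cosφ2=0.74498397, x=cosφ1·sinφ2-sinφ1·cosφ2·cosΔλ=0.57214592; θ=atan2(y, x)=52.4758° ≈ 52.5°

Leg 1: dist=12395.5 km, bearing=111.1°
Leg 2: dist=2339.9 km, bearing=319.1°
Leg 3: dist=10486.1 km, bearing=336.1°
Leg 4: dist=16022.2 km, bearing=130.7°
Leg 5: dist=12238.1 km, bearing=52.5°
Total: 53481.8 km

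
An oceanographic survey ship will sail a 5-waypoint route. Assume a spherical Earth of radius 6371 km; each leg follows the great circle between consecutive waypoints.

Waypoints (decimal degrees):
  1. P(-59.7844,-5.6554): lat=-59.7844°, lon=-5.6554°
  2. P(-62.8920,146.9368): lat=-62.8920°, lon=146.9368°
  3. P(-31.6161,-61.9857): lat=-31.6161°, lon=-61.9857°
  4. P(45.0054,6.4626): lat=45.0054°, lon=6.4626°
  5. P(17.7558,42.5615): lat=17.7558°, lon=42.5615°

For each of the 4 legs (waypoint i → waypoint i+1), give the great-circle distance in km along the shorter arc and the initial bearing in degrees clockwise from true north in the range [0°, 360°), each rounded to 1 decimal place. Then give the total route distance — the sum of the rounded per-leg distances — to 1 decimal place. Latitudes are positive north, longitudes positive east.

Leg 1: φ1=-1.0434346, φ2=-1.0976725, Δφ=-0.0542379, Δλ=2.6632363 rad; a=sin²(Δφ/2)+cosφ1·cosφ2·sin²(Δλ/2)=0.2171830156; c=2·atan2(√a, √(1-a))=0.969594508; dist=6371·c=6177.287 ≈ 6177.3 km; running total=6177.3 km
Leg 1 bearing: y=sinΔλ·cosφ2=0.20975394, x=cosφ1·sinφ2-sinφ1·cosφ2·cosΔλ=-0.79753464; θ=atan2(y, x)=165.2647° ≈ 165.3°
Leg 2: φ1=-1.0976725, φ2=-0.5518050, Δφ=0.5458674, Δλ=-3.6463855 rad; a=sin²(Δφ/2)+cosφ1·cosφ2·sin²(Δλ/2)=0.4365008629; c=2·atan2(√a, √(1-a))=1.443454168; dist=6371·c=9196.247 ≈ 9196.2 km; running total=15373.5 km
Leg 2 bearing: y=sinΔλ·cosφ2=0.41184618, x=cosφ1·sinφ2-sinφ1·cosφ2·cosΔλ=-0.90236033; θ=atan2(y, x)=155.4676° ≈ 155.5°
Leg 3: φ1=-0.5518050, φ2=0.7854924, Δφ=1.3372975, Δλ=1.1946482 rad; a=sin²(Δφ/2)+cosφ1·cosφ2·sin²(Δλ/2)=0.5747709919; c=2·atan2(√a, √(1-a))=1.720901358; dist=6371·c=10963.863 ≈ 10963.9 km; running total=26337.4 km
Leg 3 bearing: y=sinΔλ·cosφ2=0.65760847, x=cosφ1·sinφ2-sinφ1·cosφ2·cosΔλ=0.73836867; θ=atan2(y, x)=41.6890° ≈ 41.7°
Leg 4: φ1=0.7854924, φ2=0.3098972, Δφ=-0.4755952, Δλ=0.6300447 rad; a=sin²(Δφ/2)+cosφ1·cosφ2·sin²(Δλ/2)=0.1201320107; c=2·atan2(√a, √(1-a))=0.707889350; dist=6371·c=4509.963 ≈ 4510.0 km; running total=30847.4 km
Leg 4 bearing: y=sinΔλ·cosφ2=0.56111518, x=cosφ1·sinφ2-sinφ1·cosφ2·cosΔλ=-0.32855898; θ=atan2(y, x)=120.3510° ≈ 120.4°

Leg 1: dist=6177.3 km, bearing=165.3°
Leg 2: dist=9196.2 km, bearing=155.5°
Leg 3: dist=10963.9 km, bearing=41.7°
Leg 4: dist=4510.0 km, bearing=120.4°
Total: 30847.4 km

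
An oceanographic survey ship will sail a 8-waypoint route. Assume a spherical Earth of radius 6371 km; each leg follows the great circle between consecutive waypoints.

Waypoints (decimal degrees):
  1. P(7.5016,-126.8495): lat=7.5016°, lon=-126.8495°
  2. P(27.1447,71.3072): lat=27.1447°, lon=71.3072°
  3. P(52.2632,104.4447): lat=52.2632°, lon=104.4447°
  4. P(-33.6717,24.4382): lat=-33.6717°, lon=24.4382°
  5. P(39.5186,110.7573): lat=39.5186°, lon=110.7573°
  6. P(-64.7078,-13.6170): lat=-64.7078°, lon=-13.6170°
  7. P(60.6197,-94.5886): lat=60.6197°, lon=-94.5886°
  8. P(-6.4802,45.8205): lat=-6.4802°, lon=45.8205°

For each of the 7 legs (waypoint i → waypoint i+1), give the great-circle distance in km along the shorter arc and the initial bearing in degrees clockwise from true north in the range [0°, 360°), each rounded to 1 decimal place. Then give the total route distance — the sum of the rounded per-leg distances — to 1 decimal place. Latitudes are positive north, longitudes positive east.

Leg 1: φ1=0.1309276, φ2=0.4737644, Δφ=0.3428368, Δλ=3.4584868 rad; a=sin²(Δφ/2)+cosφ1·cosφ2·sin²(Δλ/2)=0.8893742640; c=2·atan2(√a, √(1-a))=2.463464768; dist=6371·c=15694.734 ≈ 15694.7 km; running total=15694.7 km
Leg 1 bearing: y=sinΔλ·cosφ2=-0.27729453, x=cosφ1·sinφ2-sinφ1·cosφ2·cosΔλ=0.56272415; θ=atan2(y, x)=-26.2328° <0 so +360° → 333.7672° ≈ 333.8°
Leg 2: φ1=0.4737644, φ2=0.9121649, Δφ=0.4384005, Δλ=0.5783585 rad; a=sin²(Δφ/2)+cosφ1·cosφ2·sin²(Δλ/2)=0.0915726123; c=2·atan2(√a, √(1-a))=0.614859025; dist=6371·c=3917.267 ≈ 3917.3 km; running total=19612.0 km
Leg 2 bearing: y=sinΔλ·cosφ2=0.33456907, x=cosφ1·sinφ2-sinφ1·cosφ2·cosΔλ=0.46990618; θ=atan2(y, x)=35.4505° ≈ 35.5°
Leg 3: φ1=0.9121649, φ2=-0.5876820, Δφ=-1.4998469, Δλ=-1.3963768 rad; a=sin²(Δφ/2)+cosφ1·cosφ2·sin²(Δλ/2)=0.6750358232; c=2·atan2(√a, √(1-a))=1.928443916; dist=6371·c=12286.116 ≈ 12286.1 km; running total=31898.1 km
Leg 3 bearing: y=sinΔλ·cosφ2=-0.81960105, x=cosφ1·sinφ2-sinφ1·cosφ2·cosΔλ=-0.45354599; θ=atan2(y, x)=-118.9590° <0 so +360° → 241.0410° ≈ 241.0°
Leg 4: φ1=-0.5876820, φ2=0.6897297, Δφ=1.2774117, Δλ=1.5065525 rad; a=sin²(Δφ/2)+cosφ1·cosφ2·sin²(Δλ/2)=0.6557929989; c=2·atan2(√a, √(1-a))=1.887657992; dist=6371·c=12026.269 ≈ 12026.3 km; running total=43924.4 km
Leg 4 bearing: y=sinΔλ·cosφ2=0.76982667, x=cosφ1·sinφ2-sinφ1·cosφ2·cosΔλ=0.55702878; θ=atan2(y, x)=54.1114° ≈ 54.1°
Leg 5: φ1=0.6897297, φ2=-1.1293642, Δφ=-1.8190938, Δλ=-2.1707410 rad; a=sin²(Δφ/2)+cosφ1·cosφ2·sin²(Δλ/2)=0.8807042958; c=2·atan2(√a, √(1-a))=2.436279517; dist=6371·c=15521.537 ≈ 15521.5 km; running total=59445.9 km
Leg 5 bearing: y=sinΔλ·cosφ2=-0.35262542, x=cosφ1·sinφ2-sinφ1·cosφ2·cosΔλ=-0.54397819; θ=atan2(y, x)=-147.0473° <0 so +360° → 212.9527° ≈ 213.0°
Leg 6: φ1=-1.1293642, φ2=1.0580134, Δφ=2.1873775, Δλ=-1.4132210 rad; a=sin²(Δφ/2)+cosφ1·cosφ2·sin²(Δλ/2)=0.8774803362; c=2·atan2(√a, √(1-a))=2.426390473; dist=6371·c=15458.534 ≈ 15458.5 km; running total=74904.4 km
Leg 6 bearing: y=sinΔλ·cosφ2=-0.48452592, x=cosφ1·sinφ2-sinφ1·cosφ2·cosΔλ=0.44189254; θ=atan2(y, x)=-47.6349° <0 so +360° → 312.3651° ≈ 312.4°
Leg 7: φ1=1.0580134, φ2=-0.1131008, Δφ=-1.1711142, Δλ=2.4506011 rad; a=sin²(Δφ/2)+cosφ1·cosφ2·sin²(Δλ/2)=0.7369976421; c=2·atan2(√a, √(1-a))=2.064618969; dist=6371·c=13153.687 ≈ 13153.7 km; running total=88058.1 km
Leg 7 bearing: y=sinΔλ·cosφ2=0.63322983, x=cosφ1·sinφ2-sinφ1·cosφ2·cosΔλ=0.61184022; θ=atan2(y, x)=45.9842° ≈ 46.0°

Leg 1: dist=15694.7 km, bearing=333.8°
Leg 2: dist=3917.3 km, bearing=35.5°
Leg 3: dist=12286.1 km, bearing=241.0°
Leg 4: dist=12026.3 km, bearing=54.1°
Leg 5: dist=15521.5 km, bearing=213.0°
Leg 6: dist=15458.5 km, bearing=312.4°
Leg 7: dist=13153.7 km, bearing=46.0°
Total: 88058.1 km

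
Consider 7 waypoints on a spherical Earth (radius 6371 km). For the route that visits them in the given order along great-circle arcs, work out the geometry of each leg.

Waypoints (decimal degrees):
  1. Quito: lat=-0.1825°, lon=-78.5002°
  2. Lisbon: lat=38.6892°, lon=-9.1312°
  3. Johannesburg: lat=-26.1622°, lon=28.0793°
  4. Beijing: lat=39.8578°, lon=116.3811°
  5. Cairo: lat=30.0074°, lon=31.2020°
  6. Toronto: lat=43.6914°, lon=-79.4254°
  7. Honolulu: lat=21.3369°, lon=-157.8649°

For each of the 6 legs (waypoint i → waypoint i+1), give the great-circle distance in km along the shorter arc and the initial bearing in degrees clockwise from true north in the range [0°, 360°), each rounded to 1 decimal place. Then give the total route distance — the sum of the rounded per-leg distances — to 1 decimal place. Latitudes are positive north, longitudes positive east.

Leg 1: dist=8245.7 km, bearing=49.4°
Leg 2: dist=8183.9 km, bearing=145.5°
Leg 3: dist=11697.5 km, bearing=52.7°
Leg 4: dist=7549.1 km, bearing=291.3°
Leg 5: dist=9209.9 km, bearing=317.0°
Leg 6: dist=7480.6 km, bearing=278.4°
Total: 52366.7 km

Leg 1: φ1=-0.0031852, φ2=0.6752539, Δφ=0.6784392, Δλ=1.2107174 rad; a=sin²(Δφ/2)+cosφ1·cosφ2·sin²(Δλ/2)=0.3634839029; c=2·atan2(√a, √(1-a))=1.294252746; dist=6371·c=8245.684 ≈ 8245.7 km; running total=8245.7 km
Leg 1 bearing: y=sinΔλ·cosφ2=0.73049094, x=cosφ1·sinφ2-sinφ1·cosφ2·cosΔλ=0.62596838; θ=atan2(y, x)=49.4062° ≈ 49.4°
Leg 2: φ1=0.6752539, φ2=-0.4566165, Δφ=-1.1318705, Δλ=0.6494457 rad; a=sin²(Δφ/2)+cosφ1·cosφ2·sin²(Δλ/2)=0.3588287174; c=2·atan2(√a, √(1-a))=1.284561174; dist=6371·c=8183.939 ≈ 8183.9 km; running total=16429.6 km
Leg 2 bearing: y=sinΔλ·cosφ2=0.54278861, x=cosφ1·sinφ2-sinφ1·cosφ2·cosΔλ=-0.79098875; θ=atan2(y, x)=145.5415° ≈ 145.5°
Leg 3: φ1=-0.4566165, φ2=0.6956498, Δφ=1.1522664, Δλ=1.5411571 rad; a=sin²(Δφ/2)+cosφ1·cosφ2·sin²(Δλ/2)=0.6310783014; c=2·atan2(√a, √(1-a))=1.836052616; dist=6371·c=11697.491 ≈ 11697.5 km; running total=28127.1 km
Leg 3 bearing: y=sinΔλ·cosφ2=0.76730024, x=cosφ1·sinφ2-sinφ1·cosφ2·cosΔλ=0.58525572; θ=atan2(y, x)=52.6655° ≈ 52.7°
Leg 4: φ1=0.6956498, φ2=0.5237279, Δφ=-0.1719219, Δλ=-1.4866557 rad; a=sin²(Δφ/2)+cosφ1·cosφ2·sin²(Δλ/2)=0.3118100734; c=2·atan2(√a, √(1-a))=1.184910628; dist=6371·c=7549.066 ≈ 7549.1 km; running total=35676.2 km
Leg 4 bearing: y=sinΔλ·cosφ2=-0.86289728, x=cosφ1·sinφ2-sinφ1·cosφ2·cosΔλ=0.33726323; θ=atan2(y, x)=-68.6520° <0 so +360° → 291.3480° ≈ 291.3°
Leg 5: φ1=0.5237279, φ2=0.7625588, Δφ=0.2388309, Δλ=-1.9308124 rad; a=sin²(Δφ/2)+cosφ1·cosφ2·sin²(Δλ/2)=0.4375610338; c=2·atan2(√a, √(1-a))=1.445591527; dist=6371·c=9209.864 ≈ 9209.9 km; running total=44886.1 km
Leg 5 bearing: y=sinΔλ·cosφ2=-0.67671561, x=cosφ1·sinφ2-sinφ1·cosφ2·cosΔλ=0.72557665; θ=atan2(y, x)=-43.0044° <0 so +360° → 316.9956° ≈ 317.0°
Leg 6: φ1=0.7625588, φ2=0.3723992, Δφ=-0.3901596, Δλ=-1.3690275 rad; a=sin²(Δφ/2)+cosφ1·cosφ2·sin²(Δλ/2)=0.3068440436; c=2·atan2(√a, √(1-a))=1.174166596; dist=6371·c=7480.615 ≈ 7480.6 km; running total=52366.7 km
Leg 6 bearing: y=sinΔλ·cosφ2=-0.91256122, x=cosφ1·sinφ2-sinφ1·cosφ2·cosΔλ=0.13414593; θ=atan2(y, x)=-81.6374° <0 so +360° → 278.3626° ≈ 278.4°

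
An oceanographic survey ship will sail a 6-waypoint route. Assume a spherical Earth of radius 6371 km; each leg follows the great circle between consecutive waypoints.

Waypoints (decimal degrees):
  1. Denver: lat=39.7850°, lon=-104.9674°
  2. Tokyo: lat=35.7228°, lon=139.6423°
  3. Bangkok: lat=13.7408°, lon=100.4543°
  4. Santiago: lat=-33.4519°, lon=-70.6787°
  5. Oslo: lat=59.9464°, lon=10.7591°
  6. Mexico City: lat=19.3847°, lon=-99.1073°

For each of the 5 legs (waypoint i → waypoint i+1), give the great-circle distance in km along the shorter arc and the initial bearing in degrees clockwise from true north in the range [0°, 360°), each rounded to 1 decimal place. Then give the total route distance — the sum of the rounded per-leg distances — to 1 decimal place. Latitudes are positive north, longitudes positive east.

Leg 1: φ1=0.6943792, φ2=0.6234805, Δφ=-0.0708988, Δλ=4.2692446 rad; a=sin²(Δφ/2)+cosφ1·cosφ2·sin²(Δλ/2)=0.4469418554; c=2·atan2(√a, √(1-a))=1.464479865; dist=6371·c=9330.201 ≈ 9330.2 km; running total=9330.2 km
Leg 1 bearing: y=sinΔλ·cosφ2=-0.73343283, x=cosφ1·sinφ2-sinφ1·cosφ2·cosΔλ=0.67142804; θ=atan2(y, x)=-47.5272° <0 so +360° → 312.4728° ≈ 312.5°
Leg 2: φ1=0.6234805, φ2=0.2398222, Δφ=-0.3836583, Δλ=-0.6839596 rad; a=sin²(Δφ/2)+cosφ1·cosφ2·sin²(Δλ/2)=0.1250382805; c=2·atan2(√a, √(1-a))=0.722849990; dist=6371·c=4605.277 ≈ 4605.3 km; running total=13935.5 km
Leg 2 bearing: y=sinΔλ·cosφ2=-0.61378309, x=cosφ1·sinφ2-sinφ1·cosφ2·cosΔλ=-0.24674917; θ=atan2(y, x)=-111.9008° <0 so +360° → 248.0992° ≈ 248.1°
Leg 3: φ1=0.2398222, φ2=-0.5838458, Δφ=-0.8236680, Δλ=-2.9868343 rad; a=sin²(Δφ/2)+cosφ1·cosφ2·sin²(Δλ/2)=0.9658595696; c=2·atan2(√a, √(1-a))=2.769914369; dist=6371·c=17647.124 ≈ 17647.1 km; running total=31582.6 km
Leg 3 bearing: y=sinΔλ·cosφ2=-0.12860765, x=cosφ1·sinφ2-sinφ1·cosφ2·cosΔλ=-0.33964617; θ=atan2(y, x)=-159.2607° <0 so +360° → 200.7393° ≈ 200.7°
Leg 4: φ1=-0.5838458, φ2=1.0462621, Δφ=1.6301079, Δλ=1.4213577 rad; a=sin²(Δφ/2)+cosφ1·cosφ2·sin²(Δλ/2)=0.7074580904; c=2·atan2(√a, √(1-a))=1.998647005; dist=6371·c=12733.380 ≈ 12733.4 km; running total=44316.0 km
Leg 4 bearing: y=sinΔλ·cosφ2=0.49522833, x=cosφ1·sinφ2-sinφ1·cosφ2·cosΔλ=0.76327811; θ=atan2(y, x)=32.9762° ≈ 33.0°
Leg 5: φ1=1.0462621, φ2=0.3383268, Δφ=-0.7079352, Δλ=-1.9175304 rad; a=sin²(Δφ/2)+cosφ1·cosφ2·sin²(Δλ/2)=0.4366275063; c=2·atan2(√a, √(1-a))=1.443709518; dist=6371·c=9197.873 ≈ 9197.9 km; running total=53513.9 km
Leg 5 bearing: y=sinΔλ·cosφ2=-0.88717258, x=cosφ1·sinφ2-sinφ1·cosφ2·cosΔλ=0.44368967; θ=atan2(y, x)=-63.4296° <0 so +360° → 296.5704° ≈ 296.6°

Leg 1: dist=9330.2 km, bearing=312.5°
Leg 2: dist=4605.3 km, bearing=248.1°
Leg 3: dist=17647.1 km, bearing=200.7°
Leg 4: dist=12733.4 km, bearing=33.0°
Leg 5: dist=9197.9 km, bearing=296.6°
Total: 53513.9 km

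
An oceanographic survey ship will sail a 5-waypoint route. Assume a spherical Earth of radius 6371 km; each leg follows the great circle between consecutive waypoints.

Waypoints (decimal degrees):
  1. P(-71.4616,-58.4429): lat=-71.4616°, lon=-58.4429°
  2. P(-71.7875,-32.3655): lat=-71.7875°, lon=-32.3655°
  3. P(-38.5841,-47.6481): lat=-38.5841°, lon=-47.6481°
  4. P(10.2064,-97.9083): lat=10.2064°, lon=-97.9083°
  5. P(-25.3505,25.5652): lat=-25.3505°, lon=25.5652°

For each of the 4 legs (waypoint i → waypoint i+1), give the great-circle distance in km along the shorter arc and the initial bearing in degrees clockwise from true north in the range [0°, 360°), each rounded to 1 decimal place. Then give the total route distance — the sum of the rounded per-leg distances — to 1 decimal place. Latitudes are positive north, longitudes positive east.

Leg 1: dist=907.7 km, bearing=104.6°
Leg 2: dist=3791.4 km, bearing=338.4°
Leg 3: dist=7515.1 km, bearing=305.1°
Leg 4: dist=13843.9 km, bearing=113.8°
Total: 26058.1 km

Leg 1: φ1=-1.2472402, φ2=-1.2529282, Δφ=-0.0056880, Δλ=0.4551365 rad; a=sin²(Δφ/2)+cosφ1·cosφ2·sin²(Δλ/2)=0.0050659548; c=2·atan2(√a, √(1-a))=0.142471508; dist=6371·c=907.686 ≈ 907.7 km; running total=907.7 km
Leg 1 bearing: y=sinΔλ·cosφ2=0.13738882, x=cosφ1·sinφ2-sinφ1·cosφ2·cosΔλ=-0.03585353; θ=atan2(y, x)=104.6259° ≈ 104.6°
Leg 2: φ1=-1.2529282, φ2=-0.6734196, Δφ=0.5795087, Δλ=-0.2667317 rad; a=sin²(Δφ/2)+cosφ1·cosφ2·sin²(Δλ/2)=0.0859538345; c=2·atan2(√a, √(1-a))=0.595100201; dist=6371·c=3791.383 ≈ 3791.4 km; running total=4699.1 km
Leg 2 bearing: y=sinΔλ·cosφ2=-0.20603888, x=cosφ1·sinφ2-sinφ1·cosφ2·cosΔλ=0.52135503; θ=atan2(y, x)=-21.5639° <0 so +360° → 338.4361° ≈ 338.4°
Leg 3: φ1=-0.6734196, φ2=0.1781353, Δφ=0.8515549, Δλ=-0.8772060 rad; a=sin²(Δφ/2)+cosφ1·cosφ2·sin²(Δλ/2)=0.3093396495; c=2·atan2(√a, √(1-a))=1.179571805; dist=6371·c=7515.052 ≈ 7515.1 km; running total=12214.2 km
Leg 3 bearing: y=sinΔλ·cosφ2=-0.75678756, x=cosφ1·sinφ2-sinφ1·cosφ2·cosΔλ=0.53091158; θ=atan2(y, x)=-54.9491° <0 so +360° → 305.0509° ≈ 305.1°
Leg 4: φ1=0.1781353, φ2=-0.4424497, Δφ=-0.6205850, Δλ=2.1550191 rad; a=sin²(Δφ/2)+cosφ1·cosφ2·sin²(Δλ/2)=0.7832096062; c=2·atan2(√a, √(1-a))=2.172950663; dist=6371·c=13843.869 ≈ 13843.9 km; running total=26058.1 km
Leg 4 bearing: y=sinΔλ·cosφ2=0.75381784, x=cosφ1·sinφ2-sinφ1·cosφ2·cosΔλ=-0.33305846; θ=atan2(y, x)=113.8372° ≈ 113.8°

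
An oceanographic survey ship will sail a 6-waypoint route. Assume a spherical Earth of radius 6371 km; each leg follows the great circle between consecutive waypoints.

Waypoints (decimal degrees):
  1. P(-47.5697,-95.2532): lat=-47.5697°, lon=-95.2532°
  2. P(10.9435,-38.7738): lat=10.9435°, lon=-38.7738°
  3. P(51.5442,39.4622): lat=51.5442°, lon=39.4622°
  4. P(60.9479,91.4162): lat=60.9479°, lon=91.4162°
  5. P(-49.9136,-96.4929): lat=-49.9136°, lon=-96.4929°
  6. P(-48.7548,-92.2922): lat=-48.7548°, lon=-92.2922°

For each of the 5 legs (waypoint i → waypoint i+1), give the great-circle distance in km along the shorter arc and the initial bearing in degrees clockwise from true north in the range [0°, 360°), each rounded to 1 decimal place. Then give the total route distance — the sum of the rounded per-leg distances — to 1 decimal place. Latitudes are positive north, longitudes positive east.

Leg 1: φ1=-0.8302479, φ2=0.1910001, Δφ=1.0212480, Δλ=0.9857515 rad; a=sin²(Δφ/2)+cosφ1·cosφ2·sin²(Δλ/2)=0.3871533722; c=2·atan2(√a, √(1-a))=1.343141733; dist=6371·c=8557.156 ≈ 8557.2 km; running total=8557.2 km
Leg 1 bearing: y=sinΔλ·cosφ2=0.81852661, x=cosφ1·sinφ2-sinφ1·cosφ2·cosΔλ=0.52827715; θ=atan2(y, x)=57.1618° ≈ 57.2°
Leg 2: φ1=0.1910001, φ2=0.8996160, Δφ=0.7086159, Δλ=1.3654758 rad; a=sin²(Δφ/2)+cosφ1·cosφ2·sin²(Δλ/2)=0.3634239347; c=2·atan2(√a, √(1-a))=1.294128070; dist=6371·c=8244.890 ≈ 8244.9 km; running total=16802.1 km
Leg 2 bearing: y=sinΔλ·cosφ2=0.60884791, x=cosφ1·sinφ2-sinφ1·cosφ2·cosΔλ=0.74477657; θ=atan2(y, x)=39.2657° ≈ 39.3°
Leg 3: φ1=0.8996160, φ2=1.0637415, Δφ=0.1641255, Δλ=0.9067684 rad; a=sin²(Δφ/2)+cosφ1·cosφ2·sin²(Δλ/2)=0.0646593442; c=2·atan2(√a, √(1-a))=0.514210491; dist=6371·c=3276.035 ≈ 3276.0 km; running total=20078.1 km
Leg 3 bearing: y=sinΔλ·cosφ2=0.38242160, x=cosφ1·sinφ2-sinφ1·cosφ2·cosΔλ=0.30930208; θ=atan2(y, x)=51.0341° ≈ 51.0°
Leg 4: φ1=1.0637415, φ2=-0.8711567, Δφ=-1.9348982, Δλ=-3.2796325 rad; a=sin²(Δφ/2)+cosφ1·cosφ2·sin²(Δλ/2)=0.9892691234; c=2·atan2(√a, √(1-a))=2.934040427; dist=6371·c=18692.772 ≈ 18692.8 km; running total=38770.9 km
Leg 4 bearing: y=sinΔλ·cosφ2=0.08860762, x=cosφ1·sinφ2-sinφ1·cosφ2·cosΔλ=0.18604190; θ=atan2(y, x)=25.4674° ≈ 25.5°
Leg 5: φ1=-0.8711567, φ2=-0.8509318, Δφ=0.0202249, Δλ=0.0733160 rad; a=sin²(Δφ/2)+cosφ1·cosφ2·sin²(Δλ/2)=0.0006725037; c=2·atan2(√a, √(1-a))=0.051871167; dist=6371·c=330.471 ≈ 330.5 km; running total=39101.4 km
Leg 5 bearing: y=sinΔλ·cosφ2=0.04829272, x=cosφ1·sinφ2-sinφ1·cosφ2·cosΔλ=0.01886847; θ=atan2(y, x)=68.6589° ≈ 68.7°

Leg 1: dist=8557.2 km, bearing=57.2°
Leg 2: dist=8244.9 km, bearing=39.3°
Leg 3: dist=3276.0 km, bearing=51.0°
Leg 4: dist=18692.8 km, bearing=25.5°
Leg 5: dist=330.5 km, bearing=68.7°
Total: 39101.4 km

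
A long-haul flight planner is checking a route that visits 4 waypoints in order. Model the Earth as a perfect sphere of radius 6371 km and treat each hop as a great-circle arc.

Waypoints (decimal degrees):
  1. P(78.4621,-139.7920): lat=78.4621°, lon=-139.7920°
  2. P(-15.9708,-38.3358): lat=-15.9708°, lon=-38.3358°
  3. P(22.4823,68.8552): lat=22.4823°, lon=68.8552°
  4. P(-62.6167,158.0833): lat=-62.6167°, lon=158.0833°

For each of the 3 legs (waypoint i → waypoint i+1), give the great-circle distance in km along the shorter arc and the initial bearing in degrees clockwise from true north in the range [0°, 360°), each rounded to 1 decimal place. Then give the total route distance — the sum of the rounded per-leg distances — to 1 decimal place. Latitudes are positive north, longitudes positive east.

Leg 1: φ1=1.3694220, φ2=-0.2787430, Δφ=-1.6481650, Δλ=1.7707447 rad; a=sin²(Δφ/2)+cosφ1·cosφ2·sin²(Δλ/2)=0.6538904932; c=2·atan2(√a, √(1-a))=1.883656250; dist=6371·c=12000.774 ≈ 12000.8 km; running total=12000.8 km
Leg 1 bearing: y=sinΔλ·cosφ2=0.94224787, x=cosφ1·sinφ2-sinφ1·cosφ2·cosΔλ=0.13205993; θ=atan2(y, x)=82.0217° ≈ 82.0°
Leg 2: φ1=-0.2787430, φ2=0.3923902, Δφ=0.6711332, Δλ=1.8708359 rad; a=sin²(Δφ/2)+cosφ1·cosφ2·sin²(Δλ/2)=0.6838849147; c=2·atan2(√a, √(1-a))=1.947405960; dist=6371·c=12406.923 ≈ 12406.9 km; running total=24407.7 km
Leg 2 bearing: y=sinΔλ·cosφ2=0.88271793, x=cosφ1·sinφ2-sinφ1·cosφ2·cosΔλ=0.29249686; θ=atan2(y, x)=71.6669° ≈ 71.7°
Leg 3: φ1=0.3923902, φ2=-1.0928676, Δφ=-1.4852577, Δλ=1.5573241 rad; a=sin²(Δφ/2)+cosφ1·cosφ2·sin²(Δλ/2)=0.6669124055; c=2·atan2(√a, √(1-a))=1.911154575; dist=6371·c=12175.966 ≈ 12176.0 km; running total=36583.7 km
Leg 3 bearing: y=sinΔλ·cosφ2=0.45989925, x=cosφ1·sinφ2-sinφ1·cosφ2·cosΔλ=-0.82283271; θ=atan2(y, x)=150.7982° ≈ 150.8°

Leg 1: dist=12000.8 km, bearing=82.0°
Leg 2: dist=12406.9 km, bearing=71.7°
Leg 3: dist=12176.0 km, bearing=150.8°
Total: 36583.7 km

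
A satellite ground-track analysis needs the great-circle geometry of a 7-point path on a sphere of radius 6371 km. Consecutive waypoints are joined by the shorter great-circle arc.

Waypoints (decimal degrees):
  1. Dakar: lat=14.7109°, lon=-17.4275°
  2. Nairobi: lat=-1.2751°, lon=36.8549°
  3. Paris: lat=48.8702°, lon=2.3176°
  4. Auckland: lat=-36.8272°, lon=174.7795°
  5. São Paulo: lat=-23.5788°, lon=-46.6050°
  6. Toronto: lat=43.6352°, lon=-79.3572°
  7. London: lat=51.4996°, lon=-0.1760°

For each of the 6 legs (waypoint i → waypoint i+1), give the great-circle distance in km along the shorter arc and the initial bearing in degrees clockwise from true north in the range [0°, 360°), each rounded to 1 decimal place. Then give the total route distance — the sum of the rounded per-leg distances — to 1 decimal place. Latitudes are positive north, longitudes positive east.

Leg 1: dist=6229.5 km, bearing=101.8°
Leg 2: dist=6486.6 km, bearing=334.0°
Leg 3: dist=18543.5 km, bearing=27.3°
Leg 4: dist=12020.1 km, bearing=140.4°
Leg 5: dist=8187.3 km, bearing=335.9°
Leg 6: dist=5709.4 km, bearing=51.5°
Total: 57176.4 km

Leg 1: φ1=0.2567536, φ2=-0.0222547, Δφ=-0.2790083, Δλ=0.9474066 rad; a=sin²(Δφ/2)+cosφ1·cosφ2·sin²(Δλ/2)=0.2205685454; c=2·atan2(√a, √(1-a))=0.977782373; dist=6371·c=6229.451 ≈ 6229.5 km; running total=6229.5 km
Leg 1 bearing: y=sinΔλ·cosφ2=0.81170319, x=cosφ1·sinφ2-sinφ1·cosφ2·cosΔλ=-0.16973562; θ=atan2(y, x)=101.8110° ≈ 101.8°
Leg 2: φ1=-0.0222547, φ2=0.8529459, Δφ=0.8752006, Δλ=-0.6027896 rad; a=sin²(Δφ/2)+cosφ1·cosφ2·sin²(Δλ/2)=0.2375275356; c=2·atan2(√a, √(1-a))=1.018145918; dist=6371·c=6486.608 ≈ 6486.6 km; running total=12716.1 km
Leg 2 bearing: y=sinΔλ·cosφ2=-0.37291620, x=cosφ1·sinφ2-sinφ1·cosφ2·cosΔλ=0.76509236; θ=atan2(y, x)=-25.9852° <0 so +360° → 334.0148° ≈ 334.0°
Leg 3: φ1=0.8529459, φ2=-0.6427559, Δφ=-1.4957018, Δλ=3.0100280 rad; a=sin²(Δφ/2)+cosφ1·cosφ2·sin²(Δλ/2)=0.9867205647; c=2·atan2(√a, √(1-a))=2.910606625; dist=6371·c=18543.475 ≈ 18543.5 km; running total=31259.6 km
Leg 3 bearing: y=sinΔλ·cosφ2=0.10500698, x=cosφ1·sinφ2-sinφ1·cosφ2·cosΔλ=0.20343525; θ=atan2(y, x)=27.3014° ≈ 27.3°
Leg 4: φ1=-0.6427559, φ2=-0.4115277, Δφ=0.2312282, Δλ=-3.8638884 rad; a=sin²(Δφ/2)+cosφ1·cosφ2·sin²(Δλ/2)=0.6553294802; c=2·atan2(√a, √(1-a))=1.886682543; dist=6371·c=12020.054 ≈ 12020.1 km; running total=43279.7 km
Leg 4 bearing: y=sinΔλ·cosφ2=0.60591346, x=cosφ1·sinφ2-sinφ1·cosφ2·cosΔλ=-0.73236595; θ=atan2(y, x)=140.3978° ≈ 140.4°
Leg 5: φ1=-0.4115277, φ2=0.7615779, Δφ=1.1731056, Δλ=-0.5716337 rad; a=sin²(Δφ/2)+cosφ1·cosφ2·sin²(Δλ/2)=0.3590829608; c=2·atan2(√a, √(1-a))=1.285091186; dist=6371·c=8187.316 ≈ 8187.3 km; running total=51467.0 km
Leg 5 bearing: y=sinΔλ·cosφ2=-0.39155259, x=cosφ1·sinφ2-sinφ1·cosφ2·cosΔλ=0.87593157; θ=atan2(y, x)=-24.0853° <0 so +360° → 335.9147° ≈ 335.9°
Leg 6: φ1=0.7615779, φ2=0.8988376, Δφ=0.1372597, Δλ=1.3819726 rad; a=sin²(Δφ/2)+cosφ1·cosφ2·sin²(Δλ/2)=0.1876918027; c=2·atan2(√a, √(1-a))=0.896156105; dist=6371·c=5709.411 ≈ 5709.4 km; running total=57176.4 km
Leg 6 bearing: y=sinΔλ·cosφ2=0.61145525, x=cosφ1·sinφ2-sinφ1·cosφ2·cosΔλ=0.48577447; θ=atan2(y, x)=51.5344° ≈ 51.5°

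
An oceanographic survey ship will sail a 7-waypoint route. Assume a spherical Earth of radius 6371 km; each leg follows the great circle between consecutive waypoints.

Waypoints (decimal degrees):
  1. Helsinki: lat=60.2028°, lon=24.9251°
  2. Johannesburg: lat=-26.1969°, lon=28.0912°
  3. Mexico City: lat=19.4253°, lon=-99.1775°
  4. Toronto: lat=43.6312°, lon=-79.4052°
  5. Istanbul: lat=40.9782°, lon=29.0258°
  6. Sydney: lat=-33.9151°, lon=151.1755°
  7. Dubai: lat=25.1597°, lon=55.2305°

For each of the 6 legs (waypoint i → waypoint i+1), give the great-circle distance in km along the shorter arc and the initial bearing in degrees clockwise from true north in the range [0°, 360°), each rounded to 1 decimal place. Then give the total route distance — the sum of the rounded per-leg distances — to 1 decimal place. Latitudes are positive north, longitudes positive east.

Leg 1: φ1=1.0507371, φ2=-0.4572222, Δφ=-1.5079592, Δλ=0.0552589 rad; a=sin²(Δφ/2)+cosφ1·cosφ2·sin²(Δλ/2)=0.4689424252; c=2·atan2(√a, √(1-a))=1.508641165; dist=6371·c=9611.553 ≈ 9611.6 km; running total=9611.6 km
Leg 1 bearing: y=sinΔλ·cosφ2=0.04955757, x=cosφ1·sinφ2-sinφ1·cosφ2·cosΔλ=-0.99683788; θ=atan2(y, x)=177.1539° ≈ 177.2°
Leg 2: φ1=-0.4572222, φ2=0.3390354, Δφ=0.7962576, Δλ=-2.2212578 rad; a=sin²(Δφ/2)+cosφ1·cosφ2·sin²(Δλ/2)=0.8296207919; c=2·atan2(√a, √(1-a))=2.290606017; dist=6371·c=14593.451 ≈ 14593.5 km; running total=24205.1 km
Leg 2 bearing: y=sinΔλ·cosφ2=-0.75050395, x=cosφ1·sinφ2-sinφ1·cosφ2·cosΔλ=0.04630715; θ=atan2(y, x)=-86.4692° <0 so +360° → 273.5308° ≈ 273.5°
Leg 3: φ1=0.3390354, φ2=0.7615081, Δφ=0.4224727, Δλ=0.3450917 rad; a=sin²(Δφ/2)+cosφ1·cosφ2·sin²(Δλ/2)=0.0640824342; c=2·atan2(√a, √(1-a))=0.511859708; dist=6371·c=3261.058 ≈ 3261.1 km; running total=27466.2 km
Leg 3 bearing: y=sinΔλ·cosφ2=0.24484796, x=cosφ1·sinφ2-sinφ1·cosφ2·cosΔλ=0.42420865; θ=atan2(y, x)=29.9930° ≈ 30.0°
Leg 4: φ1=0.7615081, φ2=0.7152045, Δφ=-0.0463036, Δλ=1.8924780 rad; a=sin²(Δφ/2)+cosφ1·cosφ2·sin²(Δλ/2)=0.3601355450; c=2·atan2(√a, √(1-a))=1.287284591; dist=6371·c=8201.290 ≈ 8201.3 km; running total=35667.5 km
Leg 4 bearing: y=sinΔλ·cosφ2=0.71623358, x=cosφ1·sinφ2-sinφ1·cosφ2·cosΔλ=0.63934435; θ=atan2(y, x)=48.2464° ≈ 48.2°
Leg 5: φ1=0.7152045, φ2=-0.5919302, Δφ=-1.3071347, Δλ=2.1319144 rad; a=sin²(Δφ/2)+cosφ1·cosφ2·sin²(Δλ/2)=0.8496430297; c=2·atan2(√a, √(1-a))=2.345194596; dist=6371·c=14941.235 ≈ 14941.2 km; running total=50608.7 km
Leg 5 bearing: y=sinΔλ·cosφ2=0.70261427, x=cosφ1·sinφ2-sinφ1·cosφ2·cosΔλ=-0.13165181; θ=atan2(y, x)=100.6127° ≈ 100.6°
Leg 6: φ1=-0.5919302, φ2=0.4391196, Δφ=1.0310498, Δλ=-1.6745562 rad; a=sin²(Δφ/2)+cosφ1·cosφ2·sin²(Δλ/2)=0.6575059645; c=2·atan2(√a, √(1-a))=1.891265550; dist=6371·c=12049.253 ≈ 12049.3 km; running total=62658.0 km
Leg 6 bearing: y=sinΔλ·cosφ2=-0.90025834, x=cosφ1·sinφ2-sinφ1·cosφ2·cosΔλ=0.30050360; θ=atan2(y, x)=-71.5411° <0 so +360° → 288.4589° ≈ 288.5°

Leg 1: dist=9611.6 km, bearing=177.2°
Leg 2: dist=14593.5 km, bearing=273.5°
Leg 3: dist=3261.1 km, bearing=30.0°
Leg 4: dist=8201.3 km, bearing=48.2°
Leg 5: dist=14941.2 km, bearing=100.6°
Leg 6: dist=12049.3 km, bearing=288.5°
Total: 62658.0 km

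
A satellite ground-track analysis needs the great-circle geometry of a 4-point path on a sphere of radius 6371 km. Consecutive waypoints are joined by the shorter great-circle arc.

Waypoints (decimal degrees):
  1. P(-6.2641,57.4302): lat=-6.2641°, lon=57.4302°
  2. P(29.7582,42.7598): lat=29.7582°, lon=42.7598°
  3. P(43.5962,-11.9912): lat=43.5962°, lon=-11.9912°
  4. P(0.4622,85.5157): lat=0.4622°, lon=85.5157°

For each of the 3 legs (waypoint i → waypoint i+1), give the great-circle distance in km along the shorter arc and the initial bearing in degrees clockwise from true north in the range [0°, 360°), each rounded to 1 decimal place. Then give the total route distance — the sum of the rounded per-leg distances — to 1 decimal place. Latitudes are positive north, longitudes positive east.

Leg 1: φ1=-0.1093292, φ2=0.5193786, Δφ=0.6287077, Δλ=-0.2560468 rad; a=sin²(Δφ/2)+cosφ1·cosφ2·sin²(Δλ/2)=0.1096724692; c=2·atan2(√a, √(1-a))=0.675083033; dist=6371·c=4300.954 ≈ 4301.0 km; running total=4301.0 km
Leg 1 bearing: y=sinΔλ·cosφ2=-0.21986048, x=cosφ1·sinφ2-sinφ1·cosφ2·cosΔλ=0.58501200; θ=atan2(y, x)=-20.5973° <0 so +360° → 339.4027° ≈ 339.4°
Leg 2: φ1=0.5193786, φ2=0.7608972, Δφ=0.2415187, Δλ=-0.9555852 rad; a=sin²(Δφ/2)+cosφ1·cosφ2·sin²(Δλ/2)=0.1474437952; c=2·atan2(√a, √(1-a))=0.788214668; dist=6371·c=5021.716 ≈ 5021.7 km; running total=9322.7 km
Leg 2 bearing: y=sinΔλ·cosφ2=-0.59143348, x=cosφ1·sinφ2-sinφ1·cosφ2·cosΔλ=0.39118145; θ=atan2(y, x)=-56.5189° <0 so +360° → 303.4811° ≈ 303.5°
Leg 3: φ1=0.7608972, φ2=0.0080669, Δφ=-0.7528303, Δλ=1.7018164 rad; a=sin²(Δφ/2)+cosφ1·cosφ2·sin²(Δλ/2)=0.5445250518; c=2·atan2(√a, √(1-a))=1.659964546; dist=6371·c=10575.634 ≈ 10575.6 km; running total=19898.3 km
Leg 3 bearing: y=sinΔλ·cosφ2=0.99139688, x=cosφ1·sinφ2-sinφ1·cosφ2·cosΔλ=0.09592868; θ=atan2(y, x)=84.4732° ≈ 84.5°

Leg 1: dist=4301.0 km, bearing=339.4°
Leg 2: dist=5021.7 km, bearing=303.5°
Leg 3: dist=10575.6 km, bearing=84.5°
Total: 19898.3 km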